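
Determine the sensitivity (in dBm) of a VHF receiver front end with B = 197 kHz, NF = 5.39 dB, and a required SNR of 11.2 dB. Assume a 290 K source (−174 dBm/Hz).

Sensitivity = −174 + 10 log₁₀(B) + NF + SNR_min
= −174 + 52.94 + 5.39 + 11.2
= −104.47 dBm → −104.5 dBm

−104.5 dBm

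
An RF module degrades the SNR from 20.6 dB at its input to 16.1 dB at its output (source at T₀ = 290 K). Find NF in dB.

4.5 dB

NF (dB) = SNR_in(dB) − SNR_out(dB) when the source is at T₀
NF = 20.6 − 16.1 = 4.5 dB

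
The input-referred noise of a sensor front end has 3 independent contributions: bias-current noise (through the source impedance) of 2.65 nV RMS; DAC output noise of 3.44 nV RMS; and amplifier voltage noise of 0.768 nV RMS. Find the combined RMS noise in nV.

Uncorrelated sources add in power (mean-square): V_tot = √(ΣV_i²)
V_tot = √[(2.65×10⁻⁹)² + (3.44×10⁻⁹)² + (7.68×10⁻¹⁰)²] = 4.41×10⁻⁹ V = 4.41 nV

4.41 nV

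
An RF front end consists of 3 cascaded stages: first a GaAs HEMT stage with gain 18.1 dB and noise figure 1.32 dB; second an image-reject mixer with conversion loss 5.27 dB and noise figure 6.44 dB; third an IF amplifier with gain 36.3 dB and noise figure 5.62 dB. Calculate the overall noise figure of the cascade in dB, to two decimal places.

1.89 dB

Convert to linear (a loss of L dB is a gain of −L dB): F_i = 10^(NF_i/10), G_i = 10^(G_i,dB/10)
  Stage 1: F_1 = 10^(1.32/10) = 1.355, G_1 = 10^(18.1/10) = 64.57
  Stage 2: F_2 = 10^(6.44/10) = 4.406, G_2 = 10^(−5.27/10) = 0.2972
  Stage 3: F_3 = 10^(5.62/10) = 3.648, G_3 = 10^(36.3/10) = 4266
Friis cascade:
  F = 1.355 + (4.406 − 1)/64.57 + (3.648 − 1)/19.19 = 1.546
NF = 10 log₁₀(1.546) = 1.89 dB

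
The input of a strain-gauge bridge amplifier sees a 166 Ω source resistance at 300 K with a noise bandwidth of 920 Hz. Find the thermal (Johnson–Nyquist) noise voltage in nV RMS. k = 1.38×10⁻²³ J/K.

50.3 nV

V_n = √(4kTRB)
4kTRB = 4 × 1.38×10⁻²³ × 300 × 1.66×10² × 9.20×10² = 2.53×10⁻¹⁵ V²
V_n = √(2.53×10⁻¹⁵) = 5.03×10⁻⁸ V = 50.3 nV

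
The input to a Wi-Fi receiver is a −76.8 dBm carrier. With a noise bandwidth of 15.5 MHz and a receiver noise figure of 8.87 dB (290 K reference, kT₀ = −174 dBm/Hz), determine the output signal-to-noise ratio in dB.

Noise floor: N = −174 + 10 log₁₀(B) + NF
10 log₁₀(1.55×10⁷) = 71.9 dB
N = −174 + 71.9 + 8.87 = −93.23 dBm
SNR = P_sig − N = −76.8 − (−93.23) = 16.43 dB → 16.4 dB

16.4 dB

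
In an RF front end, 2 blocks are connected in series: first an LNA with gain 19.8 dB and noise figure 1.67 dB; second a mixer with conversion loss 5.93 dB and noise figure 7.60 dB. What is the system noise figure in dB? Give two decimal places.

1.81 dB

Convert to linear (a loss of L dB is a gain of −L dB): F_i = 10^(NF_i/10), G_i = 10^(G_i,dB/10)
  Stage 1: F_1 = 10^(1.67/10) = 1.469, G_1 = 10^(19.8/10) = 95.50
  Stage 2: F_2 = 10^(7.60/10) = 5.754, G_2 = 10^(−5.93/10) = 0.2553
Friis cascade:
  F = 1.469 + (5.754 − 1)/95.50 = 1.519
NF = 10 log₁₀(1.519) = 1.81 dB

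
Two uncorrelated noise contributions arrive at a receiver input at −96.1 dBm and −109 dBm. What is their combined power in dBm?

−95.9 dBm

Convert to linear, add, convert back:
P₁ = 2.45×10⁻¹³ W, P₂ = 1.26×10⁻¹⁴ W
P_tot = 2.58×10⁻¹³ W → 10 log₁₀(P_tot / 10⁻³) = −95.9 dBm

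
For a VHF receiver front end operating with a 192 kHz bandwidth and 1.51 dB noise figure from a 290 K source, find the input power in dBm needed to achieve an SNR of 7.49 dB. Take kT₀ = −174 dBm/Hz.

Sensitivity = −174 + 10 log₁₀(B) + NF + SNR_min
= −174 + 52.83 + 1.51 + 7.49
= −112.17 dBm → −112.2 dBm

−112.2 dBm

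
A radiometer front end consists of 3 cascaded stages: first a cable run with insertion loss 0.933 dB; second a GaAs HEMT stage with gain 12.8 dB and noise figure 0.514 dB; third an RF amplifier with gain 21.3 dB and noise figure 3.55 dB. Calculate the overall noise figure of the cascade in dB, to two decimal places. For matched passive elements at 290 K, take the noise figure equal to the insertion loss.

1.70 dB

Convert to linear (a loss of L dB is a gain of −L dB): F_i = 10^(NF_i/10), G_i = 10^(G_i,dB/10)
  Stage 1: F_1 = 10^(0.933/10) = 1.240, G_1 = 10^(−0.933/10) = 0.8067
  Stage 2: F_2 = 10^(0.514/10) = 1.126, G_2 = 10^(12.8/10) = 19.05
  Stage 3: F_3 = 10^(3.55/10) = 2.265, G_3 = 10^(21.3/10) = 134.9
Friis cascade:
  F = 1.240 + (1.126 − 1)/0.8067 + (2.265 − 1)/15.37 = 1.478
NF = 10 log₁₀(1.478) = 1.70 dB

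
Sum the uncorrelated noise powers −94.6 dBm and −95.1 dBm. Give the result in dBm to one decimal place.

−91.8 dBm

Convert to linear, add, convert back:
P₁ = 3.47×10⁻¹³ W, P₂ = 3.09×10⁻¹³ W
P_tot = 6.56×10⁻¹³ W → 10 log₁₀(P_tot / 10⁻³) = −91.8 dBm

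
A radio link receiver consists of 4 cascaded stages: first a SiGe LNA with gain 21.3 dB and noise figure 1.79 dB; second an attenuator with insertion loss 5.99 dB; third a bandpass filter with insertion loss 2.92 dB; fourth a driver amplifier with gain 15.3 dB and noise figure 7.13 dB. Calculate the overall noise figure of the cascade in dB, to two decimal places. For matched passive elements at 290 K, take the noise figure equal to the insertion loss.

Convert to linear (a loss of L dB is a gain of −L dB): F_i = 10^(NF_i/10), G_i = 10^(G_i,dB/10)
  Stage 1: F_1 = 10^(1.79/10) = 1.510, G_1 = 10^(21.3/10) = 134.9
  Stage 2: F_2 = 10^(5.99/10) = 3.972, G_2 = 10^(−5.99/10) = 0.2518
  Stage 3: F_3 = 10^(2.92/10) = 1.959, G_3 = 10^(−2.92/10) = 0.5105
  Stage 4: F_4 = 10^(7.13/10) = 5.164, G_4 = 10^(15.3/10) = 33.88
Friis cascade:
  F = 1.510 + (3.972 − 1)/134.9 + (1.959 − 1)/33.96 + (5.164 − 1)/17.34 = 1.801
NF = 10 log₁₀(1.801) = 2.55 dB

2.55 dB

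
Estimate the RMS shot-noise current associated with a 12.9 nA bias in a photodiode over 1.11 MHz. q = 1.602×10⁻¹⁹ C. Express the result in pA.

67.7 pA

I_n = √(2qI·B)
2qI·B = 2 × 1.602×10⁻¹⁹ × 1.29×10⁻⁸ × 1.11×10⁶ = 4.59×10⁻²¹ A²
I_n = √(4.59×10⁻²¹) = 6.77×10⁻¹¹ A = 67.7 pA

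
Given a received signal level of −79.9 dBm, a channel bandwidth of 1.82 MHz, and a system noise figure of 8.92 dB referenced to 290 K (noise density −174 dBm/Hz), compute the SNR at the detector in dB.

22.6 dB

Noise floor: N = −174 + 10 log₁₀(B) + NF
10 log₁₀(1.82×10⁶) = 62.6 dB
N = −174 + 62.6 + 8.92 = −102.48 dBm
SNR = P_sig − N = −79.9 − (−102.48) = 22.58 dB → 22.6 dB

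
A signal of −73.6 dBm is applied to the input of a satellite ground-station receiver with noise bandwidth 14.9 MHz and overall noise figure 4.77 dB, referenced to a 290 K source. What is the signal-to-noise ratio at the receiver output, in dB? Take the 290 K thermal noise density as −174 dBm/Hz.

Noise floor: N = −174 + 10 log₁₀(B) + NF
10 log₁₀(1.49×10⁷) = 71.73 dB
N = −174 + 71.73 + 4.77 = −97.50 dBm
SNR = P_sig − N = −73.6 − (−97.50) = 23.90 dB → 23.9 dB

23.9 dB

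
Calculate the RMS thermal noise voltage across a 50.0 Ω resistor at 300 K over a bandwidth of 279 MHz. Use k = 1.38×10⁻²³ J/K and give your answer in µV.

15.2 µV

V_n = √(4kTRB)
4kTRB = 4 × 1.38×10⁻²³ × 300 × 5.00×10¹ × 2.79×10⁸ = 2.31×10⁻¹⁰ V²
V_n = √(2.31×10⁻¹⁰) = 1.52×10⁻⁵ V = 15.2 µV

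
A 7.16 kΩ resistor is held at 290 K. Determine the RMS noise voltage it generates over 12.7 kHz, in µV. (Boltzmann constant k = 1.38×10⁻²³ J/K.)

1.21 µV

V_n = √(4kTRB)
4kTRB = 4 × 1.38×10⁻²³ × 290 × 7.16×10³ × 1.27×10⁴ = 1.46×10⁻¹² V²
V_n = √(1.46×10⁻¹²) = 1.21×10⁻⁶ V = 1.21 µV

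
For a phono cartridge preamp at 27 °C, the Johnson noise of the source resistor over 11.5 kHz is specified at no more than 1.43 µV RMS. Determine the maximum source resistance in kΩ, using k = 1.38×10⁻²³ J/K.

T = 27 °C + 273.15 = 300.15 K
Johnson–Nyquist: V_n = √(4kTRB) ⇒ R = V_n² / (4kTB)
4kTB = 4 × 1.38×10⁻²³ × 300.15 × 1.15×10⁴ = 1.91×10⁻¹⁶
R = (1.43×10⁻⁶)² / 1.91×10⁻¹⁶ = 1.07×10⁴ Ω = 10.7 kΩ

10.7 kΩ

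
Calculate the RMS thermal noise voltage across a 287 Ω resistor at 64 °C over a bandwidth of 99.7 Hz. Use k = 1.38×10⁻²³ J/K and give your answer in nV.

23.1 nV

T = 64 °C + 273.15 = 337.15 K
V_n = √(4kTRB)
4kTRB = 4 × 1.38×10⁻²³ × 337.15 × 2.87×10² × 9.97×10¹ = 5.33×10⁻¹⁶ V²
V_n = √(5.33×10⁻¹⁶) = 2.31×10⁻⁸ V = 23.1 nV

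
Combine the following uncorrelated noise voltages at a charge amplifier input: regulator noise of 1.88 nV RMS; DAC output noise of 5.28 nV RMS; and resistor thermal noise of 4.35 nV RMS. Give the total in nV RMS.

Uncorrelated sources add in power (mean-square): V_tot = √(ΣV_i²)
V_tot = √[(1.88×10⁻⁹)² + (5.28×10⁻⁹)² + (4.35×10⁻⁹)²] = 7.09×10⁻⁹ V = 7.09 nV

7.09 nV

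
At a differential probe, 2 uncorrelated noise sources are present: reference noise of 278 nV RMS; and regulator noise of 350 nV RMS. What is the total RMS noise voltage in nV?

447 nV

Uncorrelated sources add in power (mean-square): V_tot = √(ΣV_i²)
V_tot = √[(2.78×10⁻⁷)² + (3.50×10⁻⁷)²] = 4.47×10⁻⁷ V = 447 nV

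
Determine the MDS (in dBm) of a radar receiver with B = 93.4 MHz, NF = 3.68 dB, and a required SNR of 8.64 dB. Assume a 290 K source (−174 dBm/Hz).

−82.0 dBm

Sensitivity = −174 + 10 log₁₀(B) + NF + SNR_min
= −174 + 79.7 + 3.68 + 8.64
= −81.98 dBm → −82.0 dBm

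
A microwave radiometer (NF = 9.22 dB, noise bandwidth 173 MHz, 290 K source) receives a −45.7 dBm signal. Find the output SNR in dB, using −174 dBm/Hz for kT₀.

Noise floor: N = −174 + 10 log₁₀(B) + NF
10 log₁₀(1.73×10⁸) = 82.38 dB
N = −174 + 82.38 + 9.22 = −82.40 dBm
SNR = P_sig − N = −45.7 − (−82.40) = 36.70 dB → 36.7 dB

36.7 dB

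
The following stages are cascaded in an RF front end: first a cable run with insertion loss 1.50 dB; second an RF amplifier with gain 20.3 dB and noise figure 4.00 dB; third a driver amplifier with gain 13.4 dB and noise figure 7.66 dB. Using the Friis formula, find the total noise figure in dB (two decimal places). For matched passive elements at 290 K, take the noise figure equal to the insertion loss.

Convert to linear (a loss of L dB is a gain of −L dB): F_i = 10^(NF_i/10), G_i = 10^(G_i,dB/10)
  Stage 1: F_1 = 10^(1.50/10) = 1.413, G_1 = 10^(−1.50/10) = 0.7079
  Stage 2: F_2 = 10^(4.00/10) = 2.512, G_2 = 10^(20.3/10) = 107.2
  Stage 3: F_3 = 10^(7.66/10) = 5.834, G_3 = 10^(13.4/10) = 21.88
Friis cascade:
  F = 1.413 + (2.512 − 1)/0.7079 + (5.834 − 1)/75.86 = 3.612
NF = 10 log₁₀(3.612) = 5.58 dB

5.58 dB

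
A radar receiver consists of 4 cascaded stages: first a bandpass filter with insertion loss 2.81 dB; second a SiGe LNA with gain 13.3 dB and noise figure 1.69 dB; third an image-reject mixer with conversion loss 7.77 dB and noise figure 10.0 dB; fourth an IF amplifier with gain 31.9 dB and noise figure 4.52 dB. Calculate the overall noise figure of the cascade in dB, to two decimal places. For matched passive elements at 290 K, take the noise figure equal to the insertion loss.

Convert to linear (a loss of L dB is a gain of −L dB): F_i = 10^(NF_i/10), G_i = 10^(G_i,dB/10)
  Stage 1: F_1 = 10^(2.81/10) = 1.910, G_1 = 10^(−2.81/10) = 0.5236
  Stage 2: F_2 = 10^(1.69/10) = 1.476, G_2 = 10^(13.3/10) = 21.38
  Stage 3: F_3 = 10^(10.0/10) = 10.00, G_3 = 10^(−7.77/10) = 0.1671
  Stage 4: F_4 = 10^(4.52/10) = 2.831, G_4 = 10^(31.9/10) = 1549
Friis cascade:
  F = 1.910 + (1.476 − 1)/0.5236 + (10.00 − 1)/11.19 + (2.831 − 1)/1.871 = 4.601
NF = 10 log₁₀(4.601) = 6.63 dB

6.63 dB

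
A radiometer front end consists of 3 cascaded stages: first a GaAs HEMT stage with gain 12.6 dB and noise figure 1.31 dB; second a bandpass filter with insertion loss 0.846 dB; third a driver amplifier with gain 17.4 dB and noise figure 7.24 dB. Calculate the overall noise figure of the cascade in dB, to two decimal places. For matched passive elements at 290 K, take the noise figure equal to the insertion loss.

Convert to linear (a loss of L dB is a gain of −L dB): F_i = 10^(NF_i/10), G_i = 10^(G_i,dB/10)
  Stage 1: F_1 = 10^(1.31/10) = 1.352, G_1 = 10^(12.6/10) = 18.20
  Stage 2: F_2 = 10^(0.846/10) = 1.215, G_2 = 10^(−0.846/10) = 0.8230
  Stage 3: F_3 = 10^(7.24/10) = 5.297, G_3 = 10^(17.4/10) = 54.95
Friis cascade:
  F = 1.352 + (1.215 − 1)/18.20 + (5.297 − 1)/14.98 = 1.651
NF = 10 log₁₀(1.651) = 2.18 dB

2.18 dB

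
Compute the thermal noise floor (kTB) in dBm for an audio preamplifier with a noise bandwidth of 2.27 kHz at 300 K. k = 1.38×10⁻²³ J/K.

P_n = kTB = 1.38×10⁻²³ × 300 × 2.27×10³ = 9.40×10⁻¹⁸ W
In dBm: 10 log₁₀(9.40×10⁻¹⁸ / 10⁻³) = −140.3 dBm

−140.3 dBm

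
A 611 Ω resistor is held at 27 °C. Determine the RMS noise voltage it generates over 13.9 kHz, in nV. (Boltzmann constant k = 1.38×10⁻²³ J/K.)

375 nV

T = 27 °C + 273.15 = 300.15 K
V_n = √(4kTRB)
4kTRB = 4 × 1.38×10⁻²³ × 300.15 × 6.11×10² × 1.39×10⁴ = 1.41×10⁻¹³ V²
V_n = √(1.41×10⁻¹³) = 3.75×10⁻⁷ V = 375 nV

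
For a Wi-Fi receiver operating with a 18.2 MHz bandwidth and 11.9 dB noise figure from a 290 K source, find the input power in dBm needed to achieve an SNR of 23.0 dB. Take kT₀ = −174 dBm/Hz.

−66.5 dBm

Sensitivity = −174 + 10 log₁₀(B) + NF + SNR_min
= −174 + 72.6 + 11.9 + 23.0
= −66.5 dBm → −66.5 dBm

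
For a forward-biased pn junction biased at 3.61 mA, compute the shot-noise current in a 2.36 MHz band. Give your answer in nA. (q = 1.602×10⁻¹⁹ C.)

I_n = √(2qI·B)
2qI·B = 2 × 1.602×10⁻¹⁹ × 3.61×10⁻³ × 2.36×10⁶ = 2.73×10⁻¹⁵ A²
I_n = √(2.73×10⁻¹⁵) = 5.22×10⁻⁸ A = 52.2 nA

52.2 nA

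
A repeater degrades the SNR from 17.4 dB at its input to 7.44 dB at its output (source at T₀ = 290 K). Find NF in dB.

NF (dB) = SNR_in(dB) − SNR_out(dB) when the source is at T₀
NF = 17.4 − 7.44 = 9.96 dB

9.96 dB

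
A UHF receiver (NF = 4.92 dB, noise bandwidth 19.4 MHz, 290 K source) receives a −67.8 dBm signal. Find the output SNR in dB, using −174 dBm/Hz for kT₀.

Noise floor: N = −174 + 10 log₁₀(B) + NF
10 log₁₀(1.94×10⁷) = 72.88 dB
N = −174 + 72.88 + 4.92 = −96.20 dBm
SNR = P_sig − N = −67.8 − (−96.20) = 28.40 dB → 28.4 dB

28.4 dB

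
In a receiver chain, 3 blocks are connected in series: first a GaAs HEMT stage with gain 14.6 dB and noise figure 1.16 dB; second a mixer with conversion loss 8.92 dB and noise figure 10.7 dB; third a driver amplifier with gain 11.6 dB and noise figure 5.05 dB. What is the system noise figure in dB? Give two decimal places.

Convert to linear (a loss of L dB is a gain of −L dB): F_i = 10^(NF_i/10), G_i = 10^(G_i,dB/10)
  Stage 1: F_1 = 10^(1.16/10) = 1.306, G_1 = 10^(14.6/10) = 28.84
  Stage 2: F_2 = 10^(10.7/10) = 11.75, G_2 = 10^(−8.92/10) = 0.1282
  Stage 3: F_3 = 10^(5.05/10) = 3.199, G_3 = 10^(11.6/10) = 14.45
Friis cascade:
  F = 1.306 + (11.75 − 1)/28.84 + (3.199 − 1)/3.698 = 2.273
NF = 10 log₁₀(2.273) = 3.57 dB

3.57 dB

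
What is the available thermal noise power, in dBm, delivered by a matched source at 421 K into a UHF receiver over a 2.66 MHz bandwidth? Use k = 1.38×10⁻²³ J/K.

−108.1 dBm

P_n = kTB = 1.38×10⁻²³ × 421 × 2.66×10⁶ = 1.55×10⁻¹⁴ W
In dBm: 10 log₁₀(1.55×10⁻¹⁴ / 10⁻³) = −108.1 dBm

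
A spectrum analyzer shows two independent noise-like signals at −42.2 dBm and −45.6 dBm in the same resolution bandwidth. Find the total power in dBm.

Convert to linear, add, convert back:
P₁ = 6.03×10⁻⁸ W, P₂ = 2.75×10⁻⁸ W
P_tot = 8.78×10⁻⁸ W → 10 log₁₀(P_tot / 10⁻³) = −40.6 dBm

−40.6 dBm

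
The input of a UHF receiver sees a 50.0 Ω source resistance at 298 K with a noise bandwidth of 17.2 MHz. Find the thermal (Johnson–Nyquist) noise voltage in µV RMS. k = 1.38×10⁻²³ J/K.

V_n = √(4kTRB)
4kTRB = 4 × 1.38×10⁻²³ × 298 × 5.00×10¹ × 1.72×10⁷ = 1.41×10⁻¹¹ V²
V_n = √(1.41×10⁻¹¹) = 3.76×10⁻⁶ V = 3.76 µV

3.76 µV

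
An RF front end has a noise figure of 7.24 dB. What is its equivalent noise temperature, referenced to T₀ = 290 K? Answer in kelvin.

1246 K

F = 10^(7.24/10) = 5.29663
T_e = (F − 1)·T₀ = (5.29663 − 1) × 290 = 1246 K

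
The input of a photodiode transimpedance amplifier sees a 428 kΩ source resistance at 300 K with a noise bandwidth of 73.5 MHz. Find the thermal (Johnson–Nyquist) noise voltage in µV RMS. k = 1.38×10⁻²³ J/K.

V_n = √(4kTRB)
4kTRB = 4 × 1.38×10⁻²³ × 300 × 4.28×10⁵ × 7.35×10⁷ = 5.21×10⁻⁷ V²
V_n = √(5.21×10⁻⁷) = 7.22×10⁻⁴ V = 722 µV

722 µV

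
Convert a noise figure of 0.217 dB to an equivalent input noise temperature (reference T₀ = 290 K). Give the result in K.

F = 10^(0.217/10) = 1.05124
T_e = (F − 1)·T₀ = (1.05124 − 1) × 290 = 14.9 K

14.9 K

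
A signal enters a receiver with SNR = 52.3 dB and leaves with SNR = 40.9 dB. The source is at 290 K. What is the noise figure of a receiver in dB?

NF (dB) = SNR_in(dB) − SNR_out(dB) when the source is at T₀
NF = 52.3 − 40.9 = 11.4 dB

11.4 dB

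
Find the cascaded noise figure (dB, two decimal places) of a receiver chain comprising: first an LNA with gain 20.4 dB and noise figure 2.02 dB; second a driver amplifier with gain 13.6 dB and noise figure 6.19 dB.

Convert to linear (a loss of L dB is a gain of −L dB): F_i = 10^(NF_i/10), G_i = 10^(G_i,dB/10)
  Stage 1: F_1 = 10^(2.02/10) = 1.592, G_1 = 10^(20.4/10) = 109.6
  Stage 2: F_2 = 10^(6.19/10) = 4.159, G_2 = 10^(13.6/10) = 22.91
Friis cascade:
  F = 1.592 + (4.159 − 1)/109.6 = 1.621
NF = 10 log₁₀(1.621) = 2.10 dB

2.10 dB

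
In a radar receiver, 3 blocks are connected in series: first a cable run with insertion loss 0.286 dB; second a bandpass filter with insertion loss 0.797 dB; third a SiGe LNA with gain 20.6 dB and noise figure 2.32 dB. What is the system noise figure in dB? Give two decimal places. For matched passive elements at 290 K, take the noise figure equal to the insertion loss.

Convert to linear (a loss of L dB is a gain of −L dB): F_i = 10^(NF_i/10), G_i = 10^(G_i,dB/10)
  Stage 1: F_1 = 10^(0.286/10) = 1.068, G_1 = 10^(−0.286/10) = 0.9363
  Stage 2: F_2 = 10^(0.797/10) = 1.201, G_2 = 10^(−0.797/10) = 0.8323
  Stage 3: F_3 = 10^(2.32/10) = 1.706, G_3 = 10^(20.6/10) = 114.8
Friis cascade:
  F = 1.068 + (1.201 − 1)/0.9363 + (1.706 − 1)/0.7793 = 2.189
NF = 10 log₁₀(2.189) = 3.40 dB

3.40 dB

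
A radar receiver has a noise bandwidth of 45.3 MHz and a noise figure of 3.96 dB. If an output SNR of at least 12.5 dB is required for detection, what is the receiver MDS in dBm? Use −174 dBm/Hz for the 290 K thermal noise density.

Sensitivity = −174 + 10 log₁₀(B) + NF + SNR_min
= −174 + 76.56 + 3.96 + 12.5
= −80.98 dBm → −81.0 dBm

−81.0 dBm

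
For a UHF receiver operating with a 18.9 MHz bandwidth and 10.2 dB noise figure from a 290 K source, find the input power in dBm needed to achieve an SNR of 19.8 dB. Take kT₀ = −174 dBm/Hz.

Sensitivity = −174 + 10 log₁₀(B) + NF + SNR_min
= −174 + 72.76 + 10.2 + 19.8
= −71.24 dBm → −71.2 dBm

−71.2 dBm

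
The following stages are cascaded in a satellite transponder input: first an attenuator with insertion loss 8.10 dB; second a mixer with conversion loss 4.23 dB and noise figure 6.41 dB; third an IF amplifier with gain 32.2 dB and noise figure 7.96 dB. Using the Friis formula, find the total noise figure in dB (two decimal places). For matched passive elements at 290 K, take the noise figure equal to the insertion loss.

20.72 dB

Convert to linear (a loss of L dB is a gain of −L dB): F_i = 10^(NF_i/10), G_i = 10^(G_i,dB/10)
  Stage 1: F_1 = 10^(8.10/10) = 6.457, G_1 = 10^(−8.10/10) = 0.1549
  Stage 2: F_2 = 10^(6.41/10) = 4.375, G_2 = 10^(−4.23/10) = 0.3776
  Stage 3: F_3 = 10^(7.96/10) = 6.252, G_3 = 10^(32.2/10) = 1660
Friis cascade:
  F = 6.457 + (4.375 − 1)/0.1549 + (6.252 − 1)/0.05848 = 118.1
NF = 10 log₁₀(118.1) = 20.72 dB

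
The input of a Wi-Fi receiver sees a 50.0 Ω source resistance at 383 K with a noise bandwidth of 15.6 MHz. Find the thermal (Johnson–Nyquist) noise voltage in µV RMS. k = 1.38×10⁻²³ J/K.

V_n = √(4kTRB)
4kTRB = 4 × 1.38×10⁻²³ × 383 × 5.00×10¹ × 1.56×10⁷ = 1.65×10⁻¹¹ V²
V_n = √(1.65×10⁻¹¹) = 4.06×10⁻⁶ V = 4.06 µV

4.06 µV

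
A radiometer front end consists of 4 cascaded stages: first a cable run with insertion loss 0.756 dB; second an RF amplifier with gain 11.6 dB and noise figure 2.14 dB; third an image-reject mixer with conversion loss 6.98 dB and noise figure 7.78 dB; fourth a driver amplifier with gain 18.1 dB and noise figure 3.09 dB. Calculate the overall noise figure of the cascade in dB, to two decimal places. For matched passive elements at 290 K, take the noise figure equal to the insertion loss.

4.45 dB

Convert to linear (a loss of L dB is a gain of −L dB): F_i = 10^(NF_i/10), G_i = 10^(G_i,dB/10)
  Stage 1: F_1 = 10^(0.756/10) = 1.190, G_1 = 10^(−0.756/10) = 0.8402
  Stage 2: F_2 = 10^(2.14/10) = 1.637, G_2 = 10^(11.6/10) = 14.45
  Stage 3: F_3 = 10^(7.78/10) = 5.998, G_3 = 10^(−6.98/10) = 0.2004
  Stage 4: F_4 = 10^(3.09/10) = 2.037, G_4 = 10^(18.1/10) = 64.57
Friis cascade:
  F = 1.190 + (1.637 − 1)/0.8402 + (5.998 − 1)/12.15 + (2.037 − 1)/2.434 = 2.786
NF = 10 log₁₀(2.786) = 4.45 dB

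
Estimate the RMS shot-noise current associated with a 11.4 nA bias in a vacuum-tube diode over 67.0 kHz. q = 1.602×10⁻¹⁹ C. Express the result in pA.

I_n = √(2qI·B)
2qI·B = 2 × 1.602×10⁻¹⁹ × 1.14×10⁻⁸ × 6.70×10⁴ = 2.45×10⁻²² A²
I_n = √(2.45×10⁻²²) = 1.56×10⁻¹¹ A = 15.6 pA

15.6 pA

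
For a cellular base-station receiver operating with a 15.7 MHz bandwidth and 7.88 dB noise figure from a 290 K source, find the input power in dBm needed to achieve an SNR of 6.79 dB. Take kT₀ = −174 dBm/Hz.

Sensitivity = −174 + 10 log₁₀(B) + NF + SNR_min
= −174 + 71.96 + 7.88 + 6.79
= −87.37 dBm → −87.4 dBm

−87.4 dBm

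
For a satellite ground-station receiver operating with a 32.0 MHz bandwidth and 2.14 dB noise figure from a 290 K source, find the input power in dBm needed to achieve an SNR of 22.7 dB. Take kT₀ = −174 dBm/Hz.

−74.1 dBm

Sensitivity = −174 + 10 log₁₀(B) + NF + SNR_min
= −174 + 75.05 + 2.14 + 22.7
= −74.11 dBm → −74.1 dBm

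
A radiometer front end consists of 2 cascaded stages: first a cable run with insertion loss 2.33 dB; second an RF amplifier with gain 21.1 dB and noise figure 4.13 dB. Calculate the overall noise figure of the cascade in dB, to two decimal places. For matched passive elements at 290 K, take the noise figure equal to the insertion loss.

Convert to linear (a loss of L dB is a gain of −L dB): F_i = 10^(NF_i/10), G_i = 10^(G_i,dB/10)
  Stage 1: F_1 = 10^(2.33/10) = 1.710, G_1 = 10^(−2.33/10) = 0.5848
  Stage 2: F_2 = 10^(4.13/10) = 2.588, G_2 = 10^(21.1/10) = 128.8
Friis cascade:
  F = 1.710 + (2.588 − 1)/0.5848 = 4.426
NF = 10 log₁₀(4.426) = 6.46 dB

6.46 dB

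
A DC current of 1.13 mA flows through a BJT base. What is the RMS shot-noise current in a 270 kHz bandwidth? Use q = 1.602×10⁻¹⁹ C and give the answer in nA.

I_n = √(2qI·B)
2qI·B = 2 × 1.602×10⁻¹⁹ × 1.13×10⁻³ × 2.70×10⁵ = 9.78×10⁻¹⁷ A²
I_n = √(9.78×10⁻¹⁷) = 9.89×10⁻⁹ A = 9.89 nA

9.89 nA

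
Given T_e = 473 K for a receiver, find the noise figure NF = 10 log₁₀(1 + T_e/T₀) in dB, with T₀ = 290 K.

F = 1 + T_e/T₀ = 1 + 473/290 = 2.63103
NF = 10 log₁₀(2.63103) = 4.20 dB

4.20 dB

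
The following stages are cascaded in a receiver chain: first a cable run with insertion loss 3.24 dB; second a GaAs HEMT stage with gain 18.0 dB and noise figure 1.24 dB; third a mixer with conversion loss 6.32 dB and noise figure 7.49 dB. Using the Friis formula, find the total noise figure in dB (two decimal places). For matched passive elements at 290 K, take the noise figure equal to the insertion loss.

4.71 dB

Convert to linear (a loss of L dB is a gain of −L dB): F_i = 10^(NF_i/10), G_i = 10^(G_i,dB/10)
  Stage 1: F_1 = 10^(3.24/10) = 2.109, G_1 = 10^(−3.24/10) = 0.4742
  Stage 2: F_2 = 10^(1.24/10) = 1.330, G_2 = 10^(18.0/10) = 63.10
  Stage 3: F_3 = 10^(7.49/10) = 5.610, G_3 = 10^(−6.32/10) = 0.2333
Friis cascade:
  F = 2.109 + (1.330 − 1)/0.4742 + (5.610 − 1)/29.92 = 2.960
NF = 10 log₁₀(2.960) = 4.71 dB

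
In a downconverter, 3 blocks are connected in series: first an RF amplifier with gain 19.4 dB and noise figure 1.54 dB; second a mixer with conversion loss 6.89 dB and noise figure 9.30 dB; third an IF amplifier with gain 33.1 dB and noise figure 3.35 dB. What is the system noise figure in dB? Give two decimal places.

1.98 dB

Convert to linear (a loss of L dB is a gain of −L dB): F_i = 10^(NF_i/10), G_i = 10^(G_i,dB/10)
  Stage 1: F_1 = 10^(1.54/10) = 1.426, G_1 = 10^(19.4/10) = 87.10
  Stage 2: F_2 = 10^(9.30/10) = 8.511, G_2 = 10^(−6.89/10) = 0.2046
  Stage 3: F_3 = 10^(3.35/10) = 2.163, G_3 = 10^(33.1/10) = 2042
Friis cascade:
  F = 1.426 + (8.511 − 1)/87.10 + (2.163 − 1)/17.82 = 1.577
NF = 10 log₁₀(1.577) = 1.98 dB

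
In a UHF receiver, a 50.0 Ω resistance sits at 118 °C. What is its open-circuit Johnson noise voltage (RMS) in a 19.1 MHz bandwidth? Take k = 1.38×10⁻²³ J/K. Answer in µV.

4.54 µV

T = 118 °C + 273.15 = 391.15 K
V_n = √(4kTRB)
4kTRB = 4 × 1.38×10⁻²³ × 391.15 × 5.00×10¹ × 1.91×10⁷ = 2.06×10⁻¹¹ V²
V_n = √(2.06×10⁻¹¹) = 4.54×10⁻⁶ V = 4.54 µV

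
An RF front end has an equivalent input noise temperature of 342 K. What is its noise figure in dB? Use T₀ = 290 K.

3.38 dB

F = 1 + T_e/T₀ = 1 + 342/290 = 2.17931
NF = 10 log₁₀(2.17931) = 3.38 dB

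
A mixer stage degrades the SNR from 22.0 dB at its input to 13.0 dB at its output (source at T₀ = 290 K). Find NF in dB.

NF (dB) = SNR_in(dB) − SNR_out(dB) when the source is at T₀
NF = 22.0 − 13.0 = 9.0 dB

9.0 dB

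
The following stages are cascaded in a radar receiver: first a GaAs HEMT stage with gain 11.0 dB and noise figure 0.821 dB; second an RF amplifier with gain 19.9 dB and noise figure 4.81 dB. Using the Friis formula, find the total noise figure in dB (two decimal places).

1.36 dB

Convert to linear (a loss of L dB is a gain of −L dB): F_i = 10^(NF_i/10), G_i = 10^(G_i,dB/10)
  Stage 1: F_1 = 10^(0.821/10) = 1.208, G_1 = 10^(11.0/10) = 12.59
  Stage 2: F_2 = 10^(4.81/10) = 3.027, G_2 = 10^(19.9/10) = 97.72
Friis cascade:
  F = 1.208 + (3.027 − 1)/12.59 = 1.369
NF = 10 log₁₀(1.369) = 1.36 dB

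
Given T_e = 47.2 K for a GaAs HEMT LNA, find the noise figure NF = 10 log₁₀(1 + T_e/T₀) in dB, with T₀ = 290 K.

0.655 dB

F = 1 + T_e/T₀ = 1 + 47.2/290 = 1.16276
NF = 10 log₁₀(1.16276) = 0.655 dB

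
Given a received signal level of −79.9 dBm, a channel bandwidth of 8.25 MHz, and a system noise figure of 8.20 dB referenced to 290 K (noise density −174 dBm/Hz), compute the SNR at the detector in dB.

Noise floor: N = −174 + 10 log₁₀(B) + NF
10 log₁₀(8.25×10⁶) = 69.16 dB
N = −174 + 69.16 + 8.20 = −96.64 dBm
SNR = P_sig − N = −79.9 − (−96.64) = 16.74 dB → 16.7 dB

16.7 dB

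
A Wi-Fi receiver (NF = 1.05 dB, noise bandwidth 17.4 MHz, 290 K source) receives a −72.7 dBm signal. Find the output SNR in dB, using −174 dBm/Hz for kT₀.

27.8 dB

Noise floor: N = −174 + 10 log₁₀(B) + NF
10 log₁₀(1.74×10⁷) = 72.41 dB
N = −174 + 72.41 + 1.05 = −100.54 dBm
SNR = P_sig − N = −72.7 − (−100.54) = 27.84 dB → 27.8 dB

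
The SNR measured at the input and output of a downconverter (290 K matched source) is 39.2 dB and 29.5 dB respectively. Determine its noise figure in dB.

NF (dB) = SNR_in(dB) − SNR_out(dB) when the source is at T₀
NF = 39.2 − 29.5 = 9.7 dB

9.7 dB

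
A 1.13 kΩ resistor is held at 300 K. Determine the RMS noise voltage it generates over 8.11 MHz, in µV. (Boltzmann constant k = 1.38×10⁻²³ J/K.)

V_n = √(4kTRB)
4kTRB = 4 × 1.38×10⁻²³ × 300 × 1.13×10³ × 8.11×10⁶ = 1.52×10⁻¹⁰ V²
V_n = √(1.52×10⁻¹⁰) = 1.23×10⁻⁵ V = 12.3 µV

12.3 µV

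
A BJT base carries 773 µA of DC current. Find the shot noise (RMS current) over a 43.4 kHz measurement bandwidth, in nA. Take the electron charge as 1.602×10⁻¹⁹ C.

I_n = √(2qI·B)
2qI·B = 2 × 1.602×10⁻¹⁹ × 7.73×10⁻⁴ × 4.34×10⁴ = 1.07×10⁻¹⁷ A²
I_n = √(1.07×10⁻¹⁷) = 3.28×10⁻⁹ A = 3.28 nA

3.28 nA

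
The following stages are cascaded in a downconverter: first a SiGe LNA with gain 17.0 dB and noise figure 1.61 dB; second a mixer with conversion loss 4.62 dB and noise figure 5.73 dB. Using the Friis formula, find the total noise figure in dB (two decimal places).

Convert to linear (a loss of L dB is a gain of −L dB): F_i = 10^(NF_i/10), G_i = 10^(G_i,dB/10)
  Stage 1: F_1 = 10^(1.61/10) = 1.449, G_1 = 10^(17.0/10) = 50.12
  Stage 2: F_2 = 10^(5.73/10) = 3.741, G_2 = 10^(−4.62/10) = 0.3451
Friis cascade:
  F = 1.449 + (3.741 − 1)/50.12 = 1.503
NF = 10 log₁₀(1.503) = 1.77 dB

1.77 dB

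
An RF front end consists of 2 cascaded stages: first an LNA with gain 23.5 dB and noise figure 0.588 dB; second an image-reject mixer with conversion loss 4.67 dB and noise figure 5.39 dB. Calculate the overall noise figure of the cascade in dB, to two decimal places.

Convert to linear (a loss of L dB is a gain of −L dB): F_i = 10^(NF_i/10), G_i = 10^(G_i,dB/10)
  Stage 1: F_1 = 10^(0.588/10) = 1.145, G_1 = 10^(23.5/10) = 223.9
  Stage 2: F_2 = 10^(5.39/10) = 3.459, G_2 = 10^(−4.67/10) = 0.3412
Friis cascade:
  F = 1.145 + (3.459 − 1)/223.9 = 1.156
NF = 10 log₁₀(1.156) = 0.63 dB

0.63 dB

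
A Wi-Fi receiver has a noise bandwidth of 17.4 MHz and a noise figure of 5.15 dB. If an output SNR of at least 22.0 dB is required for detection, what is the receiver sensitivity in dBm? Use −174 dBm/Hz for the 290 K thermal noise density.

−74.4 dBm

Sensitivity = −174 + 10 log₁₀(B) + NF + SNR_min
= −174 + 72.41 + 5.15 + 22.0
= −74.44 dBm → −74.4 dBm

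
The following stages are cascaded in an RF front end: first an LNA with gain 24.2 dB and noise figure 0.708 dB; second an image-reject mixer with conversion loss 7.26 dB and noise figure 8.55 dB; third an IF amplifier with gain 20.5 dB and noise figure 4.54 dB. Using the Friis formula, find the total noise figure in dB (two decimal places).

Convert to linear (a loss of L dB is a gain of −L dB): F_i = 10^(NF_i/10), G_i = 10^(G_i,dB/10)
  Stage 1: F_1 = 10^(0.708/10) = 1.177, G_1 = 10^(24.2/10) = 263.0
  Stage 2: F_2 = 10^(8.55/10) = 7.161, G_2 = 10^(−7.26/10) = 0.1879
  Stage 3: F_3 = 10^(4.54/10) = 2.844, G_3 = 10^(20.5/10) = 112.2
Friis cascade:
  F = 1.177 + (7.161 − 1)/263.0 + (2.844 − 1)/49.43 = 1.238
NF = 10 log₁₀(1.238) = 0.93 dB

0.93 dB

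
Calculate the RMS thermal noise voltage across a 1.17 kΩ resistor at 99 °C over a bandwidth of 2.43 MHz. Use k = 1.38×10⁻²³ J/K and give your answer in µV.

7.64 µV

T = 99 °C + 273.15 = 372.15 K
V_n = √(4kTRB)
4kTRB = 4 × 1.38×10⁻²³ × 372.15 × 1.17×10³ × 2.43×10⁶ = 5.84×10⁻¹¹ V²
V_n = √(5.84×10⁻¹¹) = 7.64×10⁻⁶ V = 7.64 µV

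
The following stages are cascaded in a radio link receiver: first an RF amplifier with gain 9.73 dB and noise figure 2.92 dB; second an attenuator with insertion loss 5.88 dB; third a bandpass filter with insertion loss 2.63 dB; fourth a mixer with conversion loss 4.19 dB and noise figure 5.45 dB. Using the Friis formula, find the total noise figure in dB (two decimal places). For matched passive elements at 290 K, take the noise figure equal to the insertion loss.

6.53 dB

Convert to linear (a loss of L dB is a gain of −L dB): F_i = 10^(NF_i/10), G_i = 10^(G_i,dB/10)
  Stage 1: F_1 = 10^(2.92/10) = 1.959, G_1 = 10^(9.73/10) = 9.397
  Stage 2: F_2 = 10^(5.88/10) = 3.873, G_2 = 10^(−5.88/10) = 0.2582
  Stage 3: F_3 = 10^(2.63/10) = 1.832, G_3 = 10^(−2.63/10) = 0.5458
  Stage 4: F_4 = 10^(5.45/10) = 3.508, G_4 = 10^(−4.19/10) = 0.3811
Friis cascade:
  F = 1.959 + (3.873 − 1)/9.397 + (1.832 − 1)/2.427 + (3.508 − 1)/1.324 = 4.501
NF = 10 log₁₀(4.501) = 6.53 dB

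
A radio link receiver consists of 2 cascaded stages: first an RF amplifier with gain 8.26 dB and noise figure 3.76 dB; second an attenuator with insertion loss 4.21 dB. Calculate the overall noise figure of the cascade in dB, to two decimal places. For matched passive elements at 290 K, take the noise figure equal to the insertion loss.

Convert to linear (a loss of L dB is a gain of −L dB): F_i = 10^(NF_i/10), G_i = 10^(G_i,dB/10)
  Stage 1: F_1 = 10^(3.76/10) = 2.377, G_1 = 10^(8.26/10) = 6.699
  Stage 2: F_2 = 10^(4.21/10) = 2.636, G_2 = 10^(−4.21/10) = 0.3793
Friis cascade:
  F = 2.377 + (2.636 − 1)/6.699 = 2.621
NF = 10 log₁₀(2.621) = 4.18 dB

4.18 dB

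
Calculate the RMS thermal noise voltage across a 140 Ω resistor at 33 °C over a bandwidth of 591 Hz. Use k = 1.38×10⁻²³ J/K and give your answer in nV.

37.4 nV

T = 33 °C + 273.15 = 306.15 K
V_n = √(4kTRB)
4kTRB = 4 × 1.38×10⁻²³ × 306.15 × 1.40×10² × 5.91×10² = 1.40×10⁻¹⁵ V²
V_n = √(1.40×10⁻¹⁵) = 3.74×10⁻⁸ V = 37.4 nV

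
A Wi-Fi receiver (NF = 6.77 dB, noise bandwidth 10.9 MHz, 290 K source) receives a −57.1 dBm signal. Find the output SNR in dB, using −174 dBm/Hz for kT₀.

Noise floor: N = −174 + 10 log₁₀(B) + NF
10 log₁₀(1.09×10⁷) = 70.37 dB
N = −174 + 70.37 + 6.77 = −96.86 dBm
SNR = P_sig − N = −57.1 − (−96.86) = 39.76 dB → 39.8 dB

39.8 dB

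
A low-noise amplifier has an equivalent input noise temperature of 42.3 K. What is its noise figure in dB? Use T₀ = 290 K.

0.591 dB

F = 1 + T_e/T₀ = 1 + 42.3/290 = 1.14586
NF = 10 log₁₀(1.14586) = 0.591 dB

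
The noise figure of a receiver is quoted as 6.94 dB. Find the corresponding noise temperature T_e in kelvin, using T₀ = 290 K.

F = 10^(6.94/10) = 4.94311
T_e = (F − 1)·T₀ = (4.94311 − 1) × 290 = 1144 K

1144 K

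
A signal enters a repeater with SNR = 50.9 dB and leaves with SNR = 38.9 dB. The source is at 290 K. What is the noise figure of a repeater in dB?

NF (dB) = SNR_in(dB) − SNR_out(dB) when the source is at T₀
NF = 50.9 − 38.9 = 12.0 dB

12.0 dB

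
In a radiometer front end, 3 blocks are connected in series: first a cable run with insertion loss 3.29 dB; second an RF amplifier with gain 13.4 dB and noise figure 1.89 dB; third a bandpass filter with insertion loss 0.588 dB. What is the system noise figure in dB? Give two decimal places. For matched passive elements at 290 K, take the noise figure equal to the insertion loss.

5.20 dB

Convert to linear (a loss of L dB is a gain of −L dB): F_i = 10^(NF_i/10), G_i = 10^(G_i,dB/10)
  Stage 1: F_1 = 10^(3.29/10) = 2.133, G_1 = 10^(−3.29/10) = 0.4688
  Stage 2: F_2 = 10^(1.89/10) = 1.545, G_2 = 10^(13.4/10) = 21.88
  Stage 3: F_3 = 10^(0.588/10) = 1.145, G_3 = 10^(−0.588/10) = 0.8734
Friis cascade:
  F = 2.133 + (1.545 − 1)/0.4688 + (1.145 − 1)/10.26 = 3.310
NF = 10 log₁₀(3.310) = 5.20 dB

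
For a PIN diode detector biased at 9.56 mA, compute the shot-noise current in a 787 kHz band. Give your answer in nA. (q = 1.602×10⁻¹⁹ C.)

I_n = √(2qI·B)
2qI·B = 2 × 1.602×10⁻¹⁹ × 9.56×10⁻³ × 7.87×10⁵ = 2.41×10⁻¹⁵ A²
I_n = √(2.41×10⁻¹⁵) = 4.91×10⁻⁸ A = 49.1 nA

49.1 nA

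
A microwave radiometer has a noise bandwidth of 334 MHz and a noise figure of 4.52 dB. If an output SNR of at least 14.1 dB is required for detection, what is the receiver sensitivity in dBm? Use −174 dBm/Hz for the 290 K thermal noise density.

Sensitivity = −174 + 10 log₁₀(B) + NF + SNR_min
= −174 + 85.24 + 4.52 + 14.1
= −70.14 dBm → −70.1 dBm

−70.1 dBm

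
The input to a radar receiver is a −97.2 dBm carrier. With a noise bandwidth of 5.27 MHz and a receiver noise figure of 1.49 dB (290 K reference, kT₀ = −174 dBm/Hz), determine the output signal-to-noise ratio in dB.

8.1 dB

Noise floor: N = −174 + 10 log₁₀(B) + NF
10 log₁₀(5.27×10⁶) = 67.22 dB
N = −174 + 67.22 + 1.49 = −105.29 dBm
SNR = P_sig − N = −97.2 − (−105.29) = 8.09 dB → 8.1 dB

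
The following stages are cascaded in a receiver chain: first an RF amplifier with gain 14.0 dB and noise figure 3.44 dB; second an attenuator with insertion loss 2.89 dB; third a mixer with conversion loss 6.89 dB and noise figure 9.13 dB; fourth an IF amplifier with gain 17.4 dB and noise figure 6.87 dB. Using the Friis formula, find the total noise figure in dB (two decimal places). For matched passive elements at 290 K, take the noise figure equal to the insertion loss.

6.30 dB

Convert to linear (a loss of L dB is a gain of −L dB): F_i = 10^(NF_i/10), G_i = 10^(G_i,dB/10)
  Stage 1: F_1 = 10^(3.44/10) = 2.208, G_1 = 10^(14.0/10) = 25.12
  Stage 2: F_2 = 10^(2.89/10) = 1.945, G_2 = 10^(−2.89/10) = 0.5140
  Stage 3: F_3 = 10^(9.13/10) = 8.185, G_3 = 10^(−6.89/10) = 0.2046
  Stage 4: F_4 = 10^(6.87/10) = 4.864, G_4 = 10^(17.4/10) = 54.95
Friis cascade:
  F = 2.208 + (1.945 − 1)/25.12 + (8.185 − 1)/12.91 + (4.864 − 1)/2.642 = 4.264
NF = 10 log₁₀(4.264) = 6.30 dB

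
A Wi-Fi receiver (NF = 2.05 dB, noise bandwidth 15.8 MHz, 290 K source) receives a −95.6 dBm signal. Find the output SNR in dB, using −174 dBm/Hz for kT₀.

4.4 dB

Noise floor: N = −174 + 10 log₁₀(B) + NF
10 log₁₀(1.58×10⁷) = 71.99 dB
N = −174 + 71.99 + 2.05 = −99.96 dBm
SNR = P_sig − N = −95.6 − (−99.96) = 4.36 dB → 4.4 dB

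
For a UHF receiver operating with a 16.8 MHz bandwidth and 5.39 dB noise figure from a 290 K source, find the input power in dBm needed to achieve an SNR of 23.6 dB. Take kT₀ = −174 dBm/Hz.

Sensitivity = −174 + 10 log₁₀(B) + NF + SNR_min
= −174 + 72.25 + 5.39 + 23.6
= −72.76 dBm → −72.8 dBm

−72.8 dBm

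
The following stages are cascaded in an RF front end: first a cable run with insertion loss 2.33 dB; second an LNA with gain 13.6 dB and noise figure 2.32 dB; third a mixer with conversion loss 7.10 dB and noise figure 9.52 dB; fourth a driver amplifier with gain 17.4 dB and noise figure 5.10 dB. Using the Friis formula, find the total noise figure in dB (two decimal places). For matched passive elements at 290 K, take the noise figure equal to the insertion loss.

Convert to linear (a loss of L dB is a gain of −L dB): F_i = 10^(NF_i/10), G_i = 10^(G_i,dB/10)
  Stage 1: F_1 = 10^(2.33/10) = 1.710, G_1 = 10^(−2.33/10) = 0.5848
  Stage 2: F_2 = 10^(2.32/10) = 1.706, G_2 = 10^(13.6/10) = 22.91
  Stage 3: F_3 = 10^(9.52/10) = 8.954, G_3 = 10^(−7.10/10) = 0.1950
  Stage 4: F_4 = 10^(5.10/10) = 3.236, G_4 = 10^(17.4/10) = 54.95
Friis cascade:
  F = 1.710 + (1.706 − 1)/0.5848 + (8.954 − 1)/13.40 + (3.236 − 1)/2.612 = 4.367
NF = 10 log₁₀(4.367) = 6.40 dB

6.40 dB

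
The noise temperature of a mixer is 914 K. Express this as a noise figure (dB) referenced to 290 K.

6.18 dB

F = 1 + T_e/T₀ = 1 + 914/290 = 4.15172
NF = 10 log₁₀(4.15172) = 6.18 dB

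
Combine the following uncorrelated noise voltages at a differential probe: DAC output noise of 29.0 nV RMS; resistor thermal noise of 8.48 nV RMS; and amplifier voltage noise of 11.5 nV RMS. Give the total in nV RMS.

32.3 nV

Uncorrelated sources add in power (mean-square): V_tot = √(ΣV_i²)
V_tot = √[(2.90×10⁻⁸)² + (8.48×10⁻⁹)² + (1.15×10⁻⁸)²] = 3.23×10⁻⁸ V = 32.3 nV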